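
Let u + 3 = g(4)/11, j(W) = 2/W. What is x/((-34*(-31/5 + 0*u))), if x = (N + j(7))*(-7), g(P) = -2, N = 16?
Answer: -285/527 ≈ -0.54080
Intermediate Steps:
x = -114 (x = (16 + 2/7)*(-7) = (114/7)*(-7) = -114)
u = -35/11 (u = -3 - 2/11 = -35/11 ≈ -3.1818)
x/((-34*(-31/5 + 0*u))) = -114*(-1/(34*(-31/5 + 0*(-35/11)))) = -114*(-1/(34*(-31*1/5 + 0))) = -114*(-1/(34*(-31/5 + 0))) = -114/((-34*(-31/5))) = -114/1054/5 = -114*5/1054 = -285/527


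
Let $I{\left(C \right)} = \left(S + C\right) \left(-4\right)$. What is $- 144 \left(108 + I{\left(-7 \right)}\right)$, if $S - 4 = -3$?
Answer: $-19008$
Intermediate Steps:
$S = 1$ ($S = 4 - 3 = 1$)
$I{\left(C \right)} = -4 - 4 C$ ($I{\left(C \right)} = \left(1 + C\right) \left(-4\right) = -4 - 4 C$)
$- 144 \left(108 + I{\left(-7 \right)}\right) = - 144 \left(108 - -24\right) = - 144 \left(108 + \left(-4 + 28\right)\right) = - 144 \left(108 + 24\right) = \left(-144\right) 132 = -19008$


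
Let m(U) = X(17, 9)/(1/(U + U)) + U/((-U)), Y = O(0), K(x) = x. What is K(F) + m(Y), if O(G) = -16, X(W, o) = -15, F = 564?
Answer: 1043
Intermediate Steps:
Y = -16
m(U) = -1 - 30*U (m(U) = -30*U + U/((-U)) = -15*2*U + U*(-1/U) = -15*2*U - 1 = -30*U - 1 = -1 - 30*U)
K(F) + m(Y) = 564 + (-1 - 30*(-16)) = 564 + (-1 + 480) = 564 + 479 = 1043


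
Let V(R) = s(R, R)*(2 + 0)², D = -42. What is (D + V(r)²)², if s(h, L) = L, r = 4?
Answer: 45796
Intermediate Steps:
V(R) = 4*R (V(R) = R*(2 + 0)² = R*2² = R*4 = 4*R)
(D + V(r)²)² = (-42 + (4*4)²)² = (-42 + 16²)² = (-42 + 256)² = 214² = 45796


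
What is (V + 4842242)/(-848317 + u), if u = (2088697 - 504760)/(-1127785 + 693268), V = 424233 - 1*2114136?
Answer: -456581628421/122869913942 ≈ -3.7160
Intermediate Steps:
V = -1689903 (V = 424233 - 2114136 = -1689903)
u = -527979/144839 (u = 1583937/(-434517) = 1583937*(-1/434517) = -527979/144839 ≈ -3.6453)
(V + 4842242)/(-848317 + u) = (-1689903 + 4842242)/(-848317 - 527979/144839) = 3152339/(-122869913942/144839) = 3152339*(-144839/122869913942) = -456581628421/122869913942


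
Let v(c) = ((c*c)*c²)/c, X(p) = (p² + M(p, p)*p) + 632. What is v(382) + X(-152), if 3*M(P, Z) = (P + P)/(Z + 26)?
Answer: 10539883952/189 ≈ 5.5767e+7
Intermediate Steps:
M(P, Z) = 2*P/(3*(26 + Z)) (M(P, Z) = ((P + P)/(Z + 26))/3 = ((2*P)/(26 + Z))/3 = (2*P/(26 + Z))/3 = 2*P/(3*(26 + Z)))
X(p) = 632 + p² + 2*p²/(3*(26 + p)) (X(p) = (p² + (2*p/(3*(26 + p)))*p) + 632 = (p² + 2*p²/(3*(26 + p))) + 632 = 632 + p² + 2*p²/(3*(26 + p)))
v(c) = c³ (v(c) = (c²*c²)/c = c⁴/c = c³)
v(382) + X(-152) = 382³ + ((⅔)*(-152)² + (26 - 152)*(632 + (-152)²))/(26 - 152) = 55742968 + ((⅔)*23104 - 126*(632 + 23104))/(-126) = 55742968 - (46208/3 - 126*23736)/126 = 55742968 - (46208/3 - 2990736)/126 = 55742968 - 1/126*(-8926000/3) = 55742968 + 4463000/189 = 10539883952/189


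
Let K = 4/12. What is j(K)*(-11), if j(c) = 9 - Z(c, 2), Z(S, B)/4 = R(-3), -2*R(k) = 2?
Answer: -143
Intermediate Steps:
R(k) = -1 (R(k) = -½*2 = -1)
Z(S, B) = -4 (Z(S, B) = 4*(-1) = -4)
K = ⅓ (K = 4*(1/12) = ⅓ ≈ 0.33333)
j(c) = 13 (j(c) = 9 - 1*(-4) = 9 + 4 = 13)
j(K)*(-11) = 13*(-11) = -143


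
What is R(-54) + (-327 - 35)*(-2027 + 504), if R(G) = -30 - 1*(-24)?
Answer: 551320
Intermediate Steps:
R(G) = -6 (R(G) = -30 + 24 = -6)
R(-54) + (-327 - 35)*(-2027 + 504) = -6 + (-327 - 35)*(-2027 + 504) = -6 - 362*(-1523) = -6 + 551326 = 551320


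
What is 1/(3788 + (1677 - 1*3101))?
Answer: 1/2364 ≈ 0.00042301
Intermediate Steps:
1/(3788 + (1677 - 1*3101)) = 1/(3788 + (1677 - 3101)) = 1/(3788 - 1424) = 1/2364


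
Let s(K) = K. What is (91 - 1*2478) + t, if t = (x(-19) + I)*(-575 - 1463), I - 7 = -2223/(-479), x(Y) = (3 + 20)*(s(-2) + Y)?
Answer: 458998305/479 ≈ 9.5824e+5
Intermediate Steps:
x(Y) = -46 + 23*Y (x(Y) = (3 + 20)*(-2 + Y) = 23*(-2 + Y) = -46 + 23*Y)
I = 5576/479 (I = 7 - 2223/(-479) = 7 - 2223*(-1/479) = 7 + 2223/479 = 5576/479 ≈ 11.641)
t = 460141678/479 (t = ((-46 + 23*(-19)) + 5576/479)*(-575 - 1463) = ((-46 - 437) + 5576/479)*(-2038) = (-483 + 5576/479)*(-2038) = -225781/479*(-2038) = 460141678/479 ≈ 9.6063e+5)
(91 - 1*2478) + t = (91 - 1*2478) + 460141678/479 = (91 - 2478) + 460141678/479 = -2387 + 460141678/479 = 458998305/479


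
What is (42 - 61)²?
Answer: 361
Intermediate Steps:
(42 - 61)² = (-19)² = 361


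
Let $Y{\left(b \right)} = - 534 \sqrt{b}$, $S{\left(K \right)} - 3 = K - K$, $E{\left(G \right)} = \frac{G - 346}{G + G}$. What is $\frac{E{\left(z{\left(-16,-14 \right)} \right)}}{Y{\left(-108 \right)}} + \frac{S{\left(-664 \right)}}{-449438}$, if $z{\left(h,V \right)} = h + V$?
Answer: $- \frac{3}{449438} + \frac{47 i \sqrt{3}}{72090} \approx -6.675 \cdot 10^{-6} + 0.0011292 i$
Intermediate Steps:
$z{\left(h,V \right)} = V + h$
$E{\left(G \right)} = \frac{-346 + G}{2 G}$
$S{\left(K \right)} = 3$ ($S{\left(K \right)} = 3 + \left(K - K\right) = 3 + 0 = 3$)
$\frac{E{\left(z{\left(-16,-14 \right)} \right)}}{Y{\left(-108 \right)}} + \frac{S{\left(-664 \right)}}{-449438} = \frac{\frac{1}{2} \frac{1}{-14 - 16} \left(-346 - 30\right)}{\left(-534\right) \sqrt{-108}} + \frac{3}{-449438} = \frac{\frac{1}{2} \frac{1}{-30} \left(-346 - 30\right)}{\left(-534\right) 6 i \sqrt{3}} + 3 \left(- \frac{1}{449438}\right) = \frac{\frac{1}{2} \left(- \frac{1}{30}\right) \left(-376\right)}{\left(-3204\right) i \sqrt{3}} - \frac{3}{449438} = \frac{94 \frac{i \sqrt{3}}{9612}}{15} - \frac{3}{449438} = \frac{47 i \sqrt{3}}{72090} - \frac{3}{449438} = - \frac{3}{449438} + \frac{47 i \sqrt{3}}{72090}$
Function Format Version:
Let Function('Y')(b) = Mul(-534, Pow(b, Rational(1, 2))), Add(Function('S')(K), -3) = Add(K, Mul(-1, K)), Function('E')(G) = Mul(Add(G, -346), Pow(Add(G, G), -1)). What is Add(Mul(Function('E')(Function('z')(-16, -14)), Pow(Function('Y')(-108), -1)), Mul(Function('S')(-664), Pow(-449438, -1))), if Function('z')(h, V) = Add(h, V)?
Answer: Add(Rational(-3, 449438), Mul(Rational(47, 72090), I, Pow(3, Rational(1, 2)))) ≈ Add(-6.6750e-6, Mul(0.0011292, I))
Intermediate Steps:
Function('z')(h, V) = Add(V, h)
Function('E')(G) = Mul(Rational(1, 2), Pow(G, -1), Add(-346, G)) (Function('E')(G) = Mul(Add(-346, G), Pow(Mul(2, G), -1)) = Mul(Add(-346, G), Mul(Rational(1, 2), Pow(G, -1))) = Mul(Rational(1, 2), Pow(G, -1), Add(-346, G)))
Function('S')(K) = 3 (Function('S')(K) = Add(3, Add(K, Mul(-1, K))) = Add(3, 0) = 3)
Add(Mul(Function('E')(Function('z')(-16, -14)), Pow(Function('Y')(-108), -1)), Mul(Function('S')(-664), Pow(-449438, -1))) = Add(Mul(Mul(Rational(1, 2), Pow(Add(-14, -16), -1), Add(-346, Add(-14, -16))), Pow(Mul(-534, Pow(-108, Rational(1, 2))), -1)), Mul(3, Pow(-449438, -1))) = Add(Mul(Mul(Rational(1, 2), Pow(-30, -1), Add(-346, -30)), Pow(Mul(-534, Mul(6, I, Pow(3, Rational(1, 2)))), -1)), Mul(3, Rational(-1, 449438))) = Add(Mul(Mul(Rational(1, 2), Rational(-1, 30), -376), Pow(Mul(-3204, I, Pow(3, Rational(1, 2))), -1)), Rational(-3, 449438)) = Add(Mul(Rational(94, 15), Mul(Rational(1, 9612), I, Pow(3, Rational(1, 2)))), Rational(-3, 449438)) = Add(Mul(Rational(47, 72090), I, Pow(3, Rational(1, 2))), Rational(-3, 449438)) = Add(Rational(-3, 449438), Mul(Rational(47, 72090), I, Pow(3, Rational(1, 2))))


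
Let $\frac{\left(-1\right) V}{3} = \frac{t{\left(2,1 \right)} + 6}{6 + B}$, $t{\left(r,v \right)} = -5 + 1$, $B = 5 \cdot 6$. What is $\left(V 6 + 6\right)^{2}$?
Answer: $25$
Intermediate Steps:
$B = 30$
$t{\left(r,v \right)} = -4$
$V = - \frac{1}{6}$ ($V = - 3 \frac{-4 + 6}{6 + 30} = - 3 \cdot \frac{2}{36} = - 3 \cdot 2 \cdot \frac{1}{36} = \left(-3\right) \frac{1}{18} = - \frac{1}{6} \approx -0.16667$)
$\left(V 6 + 6\right)^{2} = \left(\left(- \frac{1}{6}\right) 6 + 6\right)^{2} = \left(-1 + 6\right)^{2} = 5^{2} = 25$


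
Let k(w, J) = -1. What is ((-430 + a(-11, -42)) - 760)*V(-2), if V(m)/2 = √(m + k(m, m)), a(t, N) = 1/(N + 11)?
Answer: -73782*I*√3/31 ≈ -4122.4*I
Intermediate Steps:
a(t, N) = 1/(11 + N)
V(m) = 2*√(-1 + m) (V(m) = 2*√(m - 1) = 2*√(-1 + m))
((-430 + a(-11, -42)) - 760)*V(-2) = ((-430 + 1/(11 - 42)) - 760)*(2*√(-1 - 2)) = ((-430 + 1/(-31)) - 760)*(2*√(-3)) = ((-430 - 1/31) - 760)*(2*(I*√3)) = (-13331/31 - 760)*(2*I*√3) = -73782*I*√3/31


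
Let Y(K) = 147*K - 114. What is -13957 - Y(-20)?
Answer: -10903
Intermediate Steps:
Y(K) = -114 + 147*K
-13957 - Y(-20) = -13957 - (-114 + 147*(-20)) = -13957 - (-114 - 2940) = -13957 - 1*(-3054) = -13957 + 3054 = -10903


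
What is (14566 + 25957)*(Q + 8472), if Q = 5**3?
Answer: 348376231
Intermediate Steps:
Q = 125
(14566 + 25957)*(Q + 8472) = (14566 + 25957)*(125 + 8472) = 40523*8597 = 348376231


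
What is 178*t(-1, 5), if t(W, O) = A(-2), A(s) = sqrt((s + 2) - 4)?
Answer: 356*I ≈ 356.0*I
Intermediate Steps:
A(s) = sqrt(-2 + s) (A(s) = sqrt((2 + s) - 4) = sqrt(-2 + s))
t(W, O) = 2*I (t(W, O) = sqrt(-2 - 2) = sqrt(-4) = 2*I)
178*t(-1, 5) = 178*(2*I) = 356*I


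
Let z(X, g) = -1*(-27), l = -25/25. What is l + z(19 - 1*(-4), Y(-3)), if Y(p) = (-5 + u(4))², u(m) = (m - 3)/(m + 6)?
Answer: 26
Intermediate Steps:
l = -1 (l = -25*1/25 = -1)
u(m) = (-3 + m)/(6 + m)
Y(p) = 2401/100 (Y(p) = (-5 + (-3 + 4)/(6 + 4))² = (-5 + 1/10)² = (-5 + (⅒)*1)² = (-5 + ⅒)² = (-49/10)² = 2401/100)
z(X, g) = 27
l + z(19 - 1*(-4), Y(-3)) = -1 + 27 = 26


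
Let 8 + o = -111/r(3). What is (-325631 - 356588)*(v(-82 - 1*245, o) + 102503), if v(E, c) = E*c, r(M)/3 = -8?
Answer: -565459264807/8 ≈ -7.0682e+10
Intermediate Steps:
r(M) = -24 (r(M) = 3*(-8) = -24)
o = -27/8 (o = -8 - 111/(-24) = -8 - 111*(-1/24) = -8 + 37/8 = -27/8 ≈ -3.3750)
(-325631 - 356588)*(v(-82 - 1*245, o) + 102503) = (-325631 - 356588)*((-82 - 1*245)*(-27/8) + 102503) = -682219*((-82 - 245)*(-27/8) + 102503) = -682219*(-327*(-27/8) + 102503) = -682219*(8829/8 + 102503) = -682219*828853/8 = -565459264807/8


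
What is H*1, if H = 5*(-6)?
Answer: -30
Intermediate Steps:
H = -30
H*1 = -30*1 = -30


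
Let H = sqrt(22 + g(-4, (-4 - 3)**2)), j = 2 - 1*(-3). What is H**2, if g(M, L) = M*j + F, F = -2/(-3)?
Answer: 8/3 ≈ 2.6667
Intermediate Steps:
F = 2/3 (F = -2*(-1/3) = 2/3 ≈ 0.66667)
j = 5 (j = 2 + 3 = 5)
g(M, L) = 2/3 + 5*M (g(M, L) = M*5 + 2/3 = 5*M + 2/3 = 2/3 + 5*M)
H = 2*sqrt(6)/3 (H = sqrt(22 + (2/3 + 5*(-4))) = sqrt(22 + (2/3 - 20)) = sqrt(22 - 58/3) = sqrt(8/3) = 2*sqrt(6)/3 ≈ 1.6330)
H**2 = (2*sqrt(6)/3)**2 = 8/3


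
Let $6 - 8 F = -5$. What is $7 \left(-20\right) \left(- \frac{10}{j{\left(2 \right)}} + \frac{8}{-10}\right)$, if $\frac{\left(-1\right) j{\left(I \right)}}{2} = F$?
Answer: $- \frac{4368}{11} \approx -397.09$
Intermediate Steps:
$F = \frac{11}{8}$ ($F = \frac{3}{4} - - \frac{5}{8} = \frac{3}{4} + \frac{5}{8} = \frac{11}{8} \approx 1.375$)
$j{\left(I \right)} = - \frac{11}{4}$ ($j{\left(I \right)} = \left(-2\right) \frac{11}{8} = - \frac{11}{4}$)
$7 \left(-20\right) \left(- \frac{10}{j{\left(2 \right)}} + \frac{8}{-10}\right) = 7 \left(-20\right) \left(- \frac{10}{- \frac{11}{4}} + \frac{8}{-10}\right) = - 140 \left(\left(-10\right) \left(- \frac{4}{11}\right) + 8 \left(- \frac{1}{10}\right)\right) = - 140 \left(\frac{40}{11} - \frac{4}{5}\right) = \left(-140\right) \frac{156}{55} = - \frac{4368}{11}$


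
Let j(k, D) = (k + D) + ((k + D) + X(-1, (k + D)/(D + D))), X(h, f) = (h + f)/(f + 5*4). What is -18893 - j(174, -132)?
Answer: -5522290/291 ≈ -18977.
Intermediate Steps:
X(h, f) = (f + h)/(20 + f) (X(h, f) = (f + h)/(f + 20) = (f + h)/(20 + f))
j(k, D) = 2*D + 2*k + (-1 + (D + k)/(2*D))/(20 + (D + k)/(2*D)) (j(k, D) = (k + D) + ((k + D) + ((k + D)/(D + D) - 1)/(20 + (k + D)/(D + D))) = (D + k) + ((D + k) + ((D + k)/((2*D)) - 1)/(20 + (D + k)/((2*D)))) = (D + k) + ((D + k) + ((D + k)*(1/(2*D)) - 1)/(20 + (D + k)*(1/(2*D)))) = (D + k) + ((D + k) + ((D + k)/(2*D) - 1)/(20 + (D + k)/(2*D))) = (D + k) + ((D + k) + (-1 + (D + k)/(2*D))/(20 + (D + k)/(2*D))) = (D + k) + (D + k + (-1 + (D + k)/(2*D))/(20 + (D + k)/(2*D))) = 2*D + 2*k + (-1 + (D + k)/(2*D))/(20 + (D + k)/(2*D)))
-18893 - j(174, -132) = -18893 - (174 - 1*(-132) + 2*(-132 + 174)*(174 + 41*(-132)))/(174 + 41*(-132)) = -18893 - (174 + 132 + 2*42*(174 - 5412))/(174 - 5412) = -18893 - (174 + 132 + 2*42*(-5238))/(-5238) = -18893 - (-1)*(174 + 132 - 439992)/5238 = -18893 - (-1)*(-439686)/5238 = -18893 - 1*24427/291 = -18893 - 24427/291 = -5522290/291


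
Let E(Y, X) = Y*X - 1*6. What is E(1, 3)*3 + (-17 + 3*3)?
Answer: -17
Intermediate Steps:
E(Y, X) = -6 + X*Y (E(Y, X) = X*Y - 6 = -6 + X*Y)
E(1, 3)*3 + (-17 + 3*3) = (-6 + 3*1)*3 + (-17 + 3*3) = (-6 + 3)*3 + (-17 + 9) = -3*3 - 8 = -9 - 8 = -17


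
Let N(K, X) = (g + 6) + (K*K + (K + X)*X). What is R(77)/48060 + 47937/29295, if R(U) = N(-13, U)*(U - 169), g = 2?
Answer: -21212662/2607255 ≈ -8.1360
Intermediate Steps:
N(K, X) = 8 + K² + X*(K + X) (N(K, X) = (2 + 6) + (K*K + (K + X)*X) = 8 + (K² + X*(K + X)) = 8 + K² + X*(K + X))
R(U) = (-169 + U)*(177 + U² - 13*U) (R(U) = (8 + (-13)² + U² - 13*U)*(U - 169) = (8 + 169 + U² - 13*U)*(-169 + U) = (177 + U² - 13*U)*(-169 + U) = (-169 + U)*(177 + U² - 13*U))
R(77)/48060 + 47937/29295 = ((-169 + 77)*(177 + 77² - 13*77))/48060 + 47937/29295 = -92*(177 + 5929 - 1001)*(1/48060) + 47937*(1/29295) = -92*5105*(1/48060) + 15979/9765 = -469660*1/48060 + 15979/9765 = -23483/2403 + 15979/9765 = -21212662/2607255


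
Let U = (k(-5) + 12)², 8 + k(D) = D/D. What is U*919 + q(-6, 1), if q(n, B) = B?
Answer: 22976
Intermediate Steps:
k(D) = -7 (k(D) = -8 + D/D = -8 + 1 = -7)
U = 25 (U = (-7 + 12)² = 5² = 25)
U*919 + q(-6, 1) = 25*919 + 1 = 22975 + 1 = 22976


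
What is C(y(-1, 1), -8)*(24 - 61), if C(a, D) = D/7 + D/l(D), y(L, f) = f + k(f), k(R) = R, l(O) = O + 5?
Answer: -1184/21 ≈ -56.381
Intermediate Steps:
l(O) = 5 + O
y(L, f) = 2*f (y(L, f) = f + f = 2*f)
C(a, D) = D/7 + D/(5 + D)
C(y(-1, 1), -8)*(24 - 61) = ((⅐)*(-8)*(12 - 8)/(5 - 8))*(24 - 61) = ((⅐)*(-8)*4/(-3))*(-37) = ((⅐)*(-8)*(-⅓)*4)*(-37) = (32/21)*(-37) = -1184/21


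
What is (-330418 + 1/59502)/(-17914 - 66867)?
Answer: 19660531835/5044639062 ≈ 3.8973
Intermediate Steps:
(-330418 + 1/59502)/(-17914 - 66867) = (-330418 + 1/59502)/(-84781) = -19660531835/59502*(-1/84781) = 19660531835/5044639062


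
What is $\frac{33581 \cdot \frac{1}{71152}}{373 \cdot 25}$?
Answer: $\frac{33581}{663492400} \approx 5.0612 \cdot 10^{-5}$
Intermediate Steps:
$\frac{33581 \cdot \frac{1}{71152}}{373 \cdot 25} = \frac{33581 \cdot \frac{1}{71152}}{9325} = \frac{33581}{71152} \cdot \frac{1}{9325} = \frac{33581}{663492400}$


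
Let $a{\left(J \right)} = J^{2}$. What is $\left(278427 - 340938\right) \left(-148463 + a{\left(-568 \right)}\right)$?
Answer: $-10886978271$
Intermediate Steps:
$\left(278427 - 340938\right) \left(-148463 + a{\left(-568 \right)}\right) = \left(278427 - 340938\right) \left(-148463 + \left(-568\right)^{2}\right) = - 62511 \left(-148463 + 322624\right) = \left(-62511\right) 174161 = -10886978271$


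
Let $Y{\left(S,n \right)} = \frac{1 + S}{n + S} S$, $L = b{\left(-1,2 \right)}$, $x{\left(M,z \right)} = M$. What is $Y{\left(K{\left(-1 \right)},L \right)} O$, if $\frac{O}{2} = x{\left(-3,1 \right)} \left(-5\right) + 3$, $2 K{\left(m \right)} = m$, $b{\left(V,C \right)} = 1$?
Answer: $-18$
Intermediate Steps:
$K{\left(m \right)} = \frac{m}{2}$
$L = 1$
$Y{\left(S,n \right)} = \frac{S \left(1 + S\right)}{S + n}$ ($Y{\left(S,n \right)} = \frac{1 + S}{S + n} S = \frac{S \left(1 + S\right)}{S + n}$)
$O = 36$ ($O = 2 \left(\left(-3\right) \left(-5\right) + 3\right) = 2 \left(15 + 3\right) = 2 \cdot 18 = 36$)
$Y{\left(K{\left(-1 \right)},L \right)} O = \frac{\frac{1}{2} \left(-1\right) \left(1 + \frac{1}{2} \left(-1\right)\right)}{\frac{1}{2} \left(-1\right) + 1} \cdot 36 = - \frac{1 - \frac{1}{2}}{2 \left(- \frac{1}{2} + 1\right)} 36 = \left(- \frac{1}{2}\right) \frac{1}{\frac{1}{2}} \cdot \frac{1}{2} \cdot 36 = \left(- \frac{1}{2}\right) 2 \cdot \frac{1}{2} \cdot 36 = \left(- \frac{1}{2}\right) 36 = -18$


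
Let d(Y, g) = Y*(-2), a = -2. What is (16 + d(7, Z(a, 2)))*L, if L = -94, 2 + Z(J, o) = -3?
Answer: -188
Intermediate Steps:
Z(J, o) = -5 (Z(J, o) = -2 - 3 = -5)
d(Y, g) = -2*Y
(16 + d(7, Z(a, 2)))*L = (16 - 2*7)*(-94) = (16 - 14)*(-94) = 2*(-94) = -188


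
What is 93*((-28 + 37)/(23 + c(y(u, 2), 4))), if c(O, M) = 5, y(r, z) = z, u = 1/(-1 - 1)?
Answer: 837/28 ≈ 29.893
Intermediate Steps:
u = -1/2 (u = 1/(-2) = -1/2 ≈ -0.50000)
93*((-28 + 37)/(23 + c(y(u, 2), 4))) = 93*((-28 + 37)/(23 + 5)) = 93*(9/28) = 837/28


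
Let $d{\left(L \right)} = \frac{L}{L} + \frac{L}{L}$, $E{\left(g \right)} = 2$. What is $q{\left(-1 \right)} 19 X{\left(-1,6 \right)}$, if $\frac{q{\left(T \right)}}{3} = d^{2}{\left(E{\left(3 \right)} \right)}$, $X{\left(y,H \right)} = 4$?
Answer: $912$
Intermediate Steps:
$d{\left(L \right)} = 2$ ($d{\left(L \right)} = 1 + 1 = 2$)
$q{\left(T \right)} = 12$ ($q{\left(T \right)} = 3 \cdot 2^{2} = 3 \cdot 4 = 12$)
$q{\left(-1 \right)} 19 X{\left(-1,6 \right)} = 12 \cdot 19 \cdot 4 = 228 \cdot 4 = 912$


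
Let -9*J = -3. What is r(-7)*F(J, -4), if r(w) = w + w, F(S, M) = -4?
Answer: 56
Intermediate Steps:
J = ⅓ (J = -⅑*(-3) = ⅓ ≈ 0.33333)
r(w) = 2*w
r(-7)*F(J, -4) = (2*(-7))*(-4) = -14*(-4) = 56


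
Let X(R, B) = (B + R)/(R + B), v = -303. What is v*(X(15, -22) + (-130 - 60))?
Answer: 57267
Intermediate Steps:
X(R, B) = 1 (X(R, B) = (B + R)/(B + R) = 1)
v*(X(15, -22) + (-130 - 60)) = -303*(1 + (-130 - 60)) = -303*(1 - 190) = -303*(-189) = 57267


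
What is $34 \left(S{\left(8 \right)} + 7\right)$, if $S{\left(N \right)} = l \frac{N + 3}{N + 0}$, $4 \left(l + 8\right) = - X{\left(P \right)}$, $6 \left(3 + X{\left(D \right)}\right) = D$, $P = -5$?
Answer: $- \frac{8755}{96} \approx -91.198$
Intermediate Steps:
$X{\left(D \right)} = -3 + \frac{D}{6}$
$l = - \frac{169}{24}$ ($l = -8 + \frac{\left(-1\right) \left(-3 + \frac{1}{6} \left(-5\right)\right)}{4} = -8 + \frac{\left(-1\right) \left(-3 - \frac{5}{6}\right)}{4} = -8 + \frac{\left(-1\right) \left(- \frac{23}{6}\right)}{4} = -8 + \frac{1}{4} \cdot \frac{23}{6} = -8 + \frac{23}{24} = - \frac{169}{24} \approx -7.0417$)
$S{\left(N \right)} = - \frac{169 \left(3 + N\right)}{24 N}$ ($S{\left(N \right)} = - \frac{169 \frac{N + 3}{N + 0}}{24} = - \frac{169 \frac{3 + N}{N}}{24} = - \frac{169 \left(3 + N\right)}{24 N}$)
$34 \left(S{\left(8 \right)} + 7\right) = 34 \left(\frac{169 \left(-3 - 8\right)}{24 \cdot 8} + 7\right) = 34 \left(\frac{169}{24} \cdot \frac{1}{8} \left(-3 - 8\right) + 7\right) = 34 \left(\frac{169}{24} \cdot \frac{1}{8} \left(-11\right) + 7\right) = 34 \left(- \frac{1859}{192} + 7\right) = 34 \left(- \frac{515}{192}\right) = - \frac{8755}{96}$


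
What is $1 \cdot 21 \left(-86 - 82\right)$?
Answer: $-3528$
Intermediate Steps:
$1 \cdot 21 \left(-86 - 82\right) = 21 \left(-168\right) = -3528$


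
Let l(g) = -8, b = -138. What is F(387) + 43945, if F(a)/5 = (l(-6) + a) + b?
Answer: 45150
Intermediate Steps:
F(a) = -730 + 5*a (F(a) = 5*((-8 + a) - 138) = 5*(-146 + a) = -730 + 5*a)
F(387) + 43945 = (-730 + 5*387) + 43945 = (-730 + 1935) + 43945 = 1205 + 43945 = 45150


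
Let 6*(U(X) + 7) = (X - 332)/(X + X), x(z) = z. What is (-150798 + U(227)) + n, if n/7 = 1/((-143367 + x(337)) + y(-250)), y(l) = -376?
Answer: -9818361703603/65106324 ≈ -1.5081e+5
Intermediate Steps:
U(X) = -7 + (-332 + X)/(12*X) (U(X) = -7 + ((X - 332)/(X + X))/6 = -7 + ((-332 + X)/((2*X)))/6 = -7 + ((-332 + X)*(1/(2*X)))/6 = -7 + ((-332 + X)/(2*X))/6 = -7 + (-332 + X)/(12*X))
n = -7/143406 (n = 7/((-143367 + 337) - 376) = 7/(-143030 - 376) = 7/(-143406) = 7*(-1/143406) = -7/143406 ≈ -4.8812e-5)
(-150798 + U(227)) + n = (-150798 + (83/12)*(-4 - 1*227)/227) - 7/143406 = (-150798 + (83/12)*(1/227)*(-4 - 227)) - 7/143406 = (-150798 + (83/12)*(1/227)*(-231)) - 7/143406 = (-150798 - 6391/908) - 7/143406 = -136930975/908 - 7/143406 = -9818361703603/65106324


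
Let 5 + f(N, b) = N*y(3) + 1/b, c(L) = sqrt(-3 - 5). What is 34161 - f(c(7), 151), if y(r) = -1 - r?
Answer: 5159065/151 + 8*I*sqrt(2) ≈ 34166.0 + 11.314*I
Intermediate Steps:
c(L) = 2*I*sqrt(2) (c(L) = sqrt(-8) = 2*I*sqrt(2))
f(N, b) = -5 + 1/b - 4*N (f(N, b) = -5 + (N*(-1 - 1*3) + 1/b) = -5 + (N*(-1 - 3) + 1/b) = -5 + (N*(-4) + 1/b) = -5 + (-4*N + 1/b) = -5 + (1/b - 4*N) = -5 + 1/b - 4*N)
34161 - f(c(7), 151) = 34161 - (-5 + 1/151 - 8*I*sqrt(2)) = 34161 - (-754/151 - 8*I*sqrt(2)) = 34161 + (754/151 + 8*I*sqrt(2)) = 5159065/151 + 8*I*sqrt(2)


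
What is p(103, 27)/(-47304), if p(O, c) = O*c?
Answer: -103/1752 ≈ -0.058790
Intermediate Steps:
p(103, 27)/(-47304) = (103*27)/(-47304) = 2781*(-1/47304) = -103/1752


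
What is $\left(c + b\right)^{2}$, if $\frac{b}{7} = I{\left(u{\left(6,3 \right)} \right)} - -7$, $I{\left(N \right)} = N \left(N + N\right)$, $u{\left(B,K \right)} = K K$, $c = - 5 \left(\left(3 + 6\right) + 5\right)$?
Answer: $1238769$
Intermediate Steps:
$c = -70$ ($c = - 5 \left(9 + 5\right) = \left(-5\right) 14 = -70$)
$u{\left(B,K \right)} = K^{2}$
$I{\left(N \right)} = 2 N^{2}$ ($I{\left(N \right)} = N 2 N = 2 N^{2}$)
$b = 1183$ ($b = 7 \left(2 \left(3^{2}\right)^{2} - -7\right) = 7 \left(2 \cdot 9^{2} + 7\right) = 7 \left(2 \cdot 81 + 7\right) = 7 \left(162 + 7\right) = 7 \cdot 169 = 1183$)
$\left(c + b\right)^{2} = \left(-70 + 1183\right)^{2} = 1113^{2} = 1238769$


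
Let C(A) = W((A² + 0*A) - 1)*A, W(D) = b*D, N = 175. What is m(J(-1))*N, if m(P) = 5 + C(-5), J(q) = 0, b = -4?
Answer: 84875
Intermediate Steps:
W(D) = -4*D
C(A) = A*(4 - 4*A²) (C(A) = (-4*((A² + 0*A) - 1))*A = (-4*((A² + 0) - 1))*A = (-4*(A² - 1))*A = (-4*(-1 + A²))*A = (4 - 4*A²)*A = A*(4 - 4*A²))
m(P) = 485 (m(P) = 5 + 4*(-5)*(1 - 1*(-5)²) = 5 + 4*(-5)*(1 - 1*25) = 5 + 4*(-5)*(1 - 25) = 5 + 4*(-5)*(-24) = 5 + 480 = 485)
m(J(-1))*N = 485*175 = 84875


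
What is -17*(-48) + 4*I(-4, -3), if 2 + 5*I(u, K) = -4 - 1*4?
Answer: 808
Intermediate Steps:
I(u, K) = -2 (I(u, K) = -⅖ + (-4 - 1*4)/5 = -⅖ + (-4 - 4)/5 = -⅖ + (⅕)*(-8) = -⅖ - 8/5 = -2)
-17*(-48) + 4*I(-4, -3) = -17*(-48) + 4*(-2) = 816 - 8 = 808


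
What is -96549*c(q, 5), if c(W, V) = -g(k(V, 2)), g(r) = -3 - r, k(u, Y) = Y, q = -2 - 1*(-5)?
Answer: -482745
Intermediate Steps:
q = 3 (q = -2 + 5 = 3)
c(W, V) = 5 (c(W, V) = -(-3 - 1*2) = -(-3 - 2) = -1*(-5) = 5)
-96549*c(q, 5) = -96549*5 = -482745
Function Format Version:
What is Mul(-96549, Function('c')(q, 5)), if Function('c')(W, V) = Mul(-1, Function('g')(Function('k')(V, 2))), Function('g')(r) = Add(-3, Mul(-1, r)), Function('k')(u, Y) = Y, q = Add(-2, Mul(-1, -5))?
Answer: -482745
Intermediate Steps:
q = 3 (q = Add(-2, 5) = 3)
Function('c')(W, V) = 5 (Function('c')(W, V) = Mul(-1, Add(-3, Mul(-1, 2))) = Mul(-1, Add(-3, -2)) = Mul(-1, -5) = 5)
Mul(-96549, Function('c')(q, 5)) = Mul(-96549, 5) = -482745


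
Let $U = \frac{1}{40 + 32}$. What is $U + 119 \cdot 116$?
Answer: $\frac{993889}{72} \approx 13804.0$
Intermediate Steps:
$U = \frac{1}{72} \approx 0.013889$
$U + 119 \cdot 116 = \frac{1}{72} + 119 \cdot 116 = \frac{1}{72} + 13804 = \frac{993889}{72}$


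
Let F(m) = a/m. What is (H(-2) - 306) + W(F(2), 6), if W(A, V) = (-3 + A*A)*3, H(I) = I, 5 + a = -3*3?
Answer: -170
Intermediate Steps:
a = -14 (a = -5 - 3*3 = -5 - 9 = -14)
F(m) = -14/m
W(A, V) = -9 + 3*A² (W(A, V) = (-3 + A²)*3 = -9 + 3*A²)
(H(-2) - 306) + W(F(2), 6) = (-2 - 306) + (-9 + 3*(-14/2)²) = -308 + (-9 + 3*(-14*½)²) = -308 + (-9 + 3*(-7)²) = -308 + (-9 + 3*49) = -308 + (-9 + 147) = -308 + 138 = -170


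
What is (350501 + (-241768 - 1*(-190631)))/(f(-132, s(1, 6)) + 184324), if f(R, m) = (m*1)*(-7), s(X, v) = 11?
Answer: 299364/184247 ≈ 1.6248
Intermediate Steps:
f(R, m) = -7*m (f(R, m) = m*(-7) = -7*m)
(350501 + (-241768 - 1*(-190631)))/(f(-132, s(1, 6)) + 184324) = (350501 + (-241768 - 1*(-190631)))/(-7*11 + 184324) = (350501 + (-241768 + 190631))/(-77 + 184324) = (350501 - 51137)/184247 = 299364*(1/184247) = 299364/184247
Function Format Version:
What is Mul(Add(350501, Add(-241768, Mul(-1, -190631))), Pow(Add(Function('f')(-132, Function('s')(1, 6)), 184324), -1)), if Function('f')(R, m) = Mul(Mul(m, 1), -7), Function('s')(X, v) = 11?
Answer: Rational(299364, 184247) ≈ 1.6248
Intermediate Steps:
Function('f')(R, m) = Mul(-7, m) (Function('f')(R, m) = Mul(m, -7) = Mul(-7, m))
Mul(Add(350501, Add(-241768, Mul(-1, -190631))), Pow(Add(Function('f')(-132, Function('s')(1, 6)), 184324), -1)) = Mul(Add(350501, Add(-241768, Mul(-1, -190631))), Pow(Add(Mul(-7, 11), 184324), -1)) = Mul(Add(350501, Add(-241768, 190631)), Pow(Add(-77, 184324), -1)) = Mul(Add(350501, -51137), Pow(184247, -1)) = Mul(299364, Rational(1, 184247)) = Rational(299364, 184247)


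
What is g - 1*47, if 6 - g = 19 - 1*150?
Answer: 90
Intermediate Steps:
g = 137 (g = 6 - (19 - 1*150) = 6 - (19 - 150) = 6 - 1*(-131) = 6 + 131 = 137)
g - 1*47 = 137 - 1*47 = 137 - 47 = 90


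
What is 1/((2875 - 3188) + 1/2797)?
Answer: -2797/875460 ≈ -0.0031949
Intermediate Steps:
1/((2875 - 3188) + 1/2797) = 1/(-313 + 1/2797) = 1/(-875460/2797) = -2797/875460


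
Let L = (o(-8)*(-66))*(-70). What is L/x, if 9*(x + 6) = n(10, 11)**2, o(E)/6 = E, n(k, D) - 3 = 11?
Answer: -997920/71 ≈ -14055.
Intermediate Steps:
n(k, D) = 14 (n(k, D) = 3 + 11 = 14)
o(E) = 6*E
x = 142/9 (x = -6 + (1/9)*14**2 = -6 + (1/9)*196 = -6 + 196/9 = 142/9 ≈ 15.778)
L = -221760 (L = ((6*(-8))*(-66))*(-70) = -48*(-66)*(-70) = 3168*(-70) = -221760)
L/x = -221760/142/9 = -221760*9/142 = -997920/71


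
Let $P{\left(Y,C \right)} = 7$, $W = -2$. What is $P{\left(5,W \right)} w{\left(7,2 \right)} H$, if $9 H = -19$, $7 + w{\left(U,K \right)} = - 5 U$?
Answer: $\frac{1862}{3} \approx 620.67$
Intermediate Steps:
$w{\left(U,K \right)} = -7 - 5 U$
$H = - \frac{19}{9}$ ($H = \frac{1}{9} \left(-19\right) = - \frac{19}{9} \approx -2.1111$)
$P{\left(5,W \right)} w{\left(7,2 \right)} H = 7 \left(-7 - 35\right) \left(- \frac{19}{9}\right) = 7 \left(-42\right) \left(- \frac{19}{9}\right) = \left(-294\right) \left(- \frac{19}{9}\right) = \frac{1862}{3}$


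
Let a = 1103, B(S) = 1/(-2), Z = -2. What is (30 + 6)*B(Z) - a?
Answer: -1121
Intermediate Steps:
B(S) = -½
(30 + 6)*B(Z) - a = (30 + 6)*(-½) - 1*1103 = 36*(-½) - 1103 = -18 - 1103 = -1121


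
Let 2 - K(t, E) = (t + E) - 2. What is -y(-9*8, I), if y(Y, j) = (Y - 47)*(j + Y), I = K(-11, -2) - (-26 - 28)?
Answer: -119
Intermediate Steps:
K(t, E) = 4 - E - t (K(t, E) = 2 - ((t + E) - 2) = 2 - ((E + t) - 2) = 2 - (-2 + E + t) = 2 + (2 - E - t) = 4 - E - t)
I = 71 (I = (4 - 1*(-2) - 1*(-11)) - (-26 - 28) = (4 + 2 + 11) - 1*(-54) = 17 + 54 = 71)
y(Y, j) = (-47 + Y)*(Y + j)
-y(-9*8, I) = -((-9*8)**2 - (-423)*8 - 47*71 - 9*8*71) = -((-72)**2 - 47*(-72) - 3337 - 72*71) = -(5184 + 3384 - 3337 - 5112) = -1*119 = -119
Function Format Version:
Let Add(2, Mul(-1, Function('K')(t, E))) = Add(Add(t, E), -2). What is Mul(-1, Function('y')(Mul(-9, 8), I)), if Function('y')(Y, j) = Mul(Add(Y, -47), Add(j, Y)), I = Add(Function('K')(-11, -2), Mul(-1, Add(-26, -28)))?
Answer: -119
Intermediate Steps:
Function('K')(t, E) = Add(4, Mul(-1, E), Mul(-1, t)) (Function('K')(t, E) = Add(2, Mul(-1, Add(Add(t, E), -2))) = Add(2, Mul(-1, Add(Add(E, t), -2))) = Add(2, Mul(-1, Add(-2, E, t))) = Add(2, Add(2, Mul(-1, E), Mul(-1, t))) = Add(4, Mul(-1, E), Mul(-1, t)))
I = 71 (I = Add(Add(4, Mul(-1, -2), Mul(-1, -11)), Mul(-1, Add(-26, -28))) = Add(Add(4, 2, 11), Mul(-1, -54)) = Add(17, 54) = 71)
Function('y')(Y, j) = Mul(Add(-47, Y), Add(Y, j))
Mul(-1, Function('y')(Mul(-9, 8), I)) = Mul(-1, Add(Pow(Mul(-9, 8), 2), Mul(-47, Mul(-9, 8)), Mul(-47, 71), Mul(Mul(-9, 8), 71))) = Mul(-1, Add(Pow(-72, 2), Mul(-47, -72), -3337, Mul(-72, 71))) = Mul(-1, Add(5184, 3384, -3337, -5112)) = Mul(-1, 119) = -119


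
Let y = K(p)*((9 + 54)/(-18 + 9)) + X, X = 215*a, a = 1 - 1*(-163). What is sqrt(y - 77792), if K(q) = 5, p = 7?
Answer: I*sqrt(42567) ≈ 206.32*I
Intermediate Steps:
a = 164 (a = 1 + 163 = 164)
X = 35260 (X = 215*164 = 35260)
y = 35225 (y = 5*((9 + 54)/(-18 + 9)) + 35260 = 5*(63/(-9)) + 35260 = 5*(63*(-1/9)) + 35260 = 5*(-7) + 35260 = -35 + 35260 = 35225)
sqrt(y - 77792) = sqrt(35225 - 77792) = sqrt(-42567) = I*sqrt(42567)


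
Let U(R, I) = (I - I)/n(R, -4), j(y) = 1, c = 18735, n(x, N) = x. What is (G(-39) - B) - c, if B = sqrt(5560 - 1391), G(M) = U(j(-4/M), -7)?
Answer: -18735 - sqrt(4169) ≈ -18800.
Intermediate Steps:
U(R, I) = 0 (U(R, I) = (I - I)/R = 0/R = 0)
G(M) = 0
B = sqrt(4169) ≈ 64.568
(G(-39) - B) - c = (0 - sqrt(4169)) - 1*18735 = -sqrt(4169) - 18735 = -18735 - sqrt(4169)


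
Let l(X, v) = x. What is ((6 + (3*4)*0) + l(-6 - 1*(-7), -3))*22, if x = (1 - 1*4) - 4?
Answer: -22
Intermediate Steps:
x = -7 (x = (1 - 4) - 4 = -3 - 4 = -7)
l(X, v) = -7
((6 + (3*4)*0) + l(-6 - 1*(-7), -3))*22 = ((6 + (3*4)*0) - 7)*22 = ((6 + 12*0) - 7)*22 = ((6 + 0) - 7)*22 = (6 - 7)*22 = -1*22 = -22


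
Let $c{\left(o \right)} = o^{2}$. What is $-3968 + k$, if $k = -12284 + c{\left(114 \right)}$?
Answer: $-3256$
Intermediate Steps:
$k = 712$ ($k = -12284 + 114^{2} = -12284 + 12996 = 712$)
$-3968 + k = -3968 + 712 = -3256$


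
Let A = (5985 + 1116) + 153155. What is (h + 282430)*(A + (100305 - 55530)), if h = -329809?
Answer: -9714163749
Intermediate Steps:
A = 160256 (A = 7101 + 153155 = 160256)
(h + 282430)*(A + (100305 - 55530)) = (-329809 + 282430)*(160256 + (100305 - 55530)) = -47379*(160256 + 44775) = -47379*205031 = -9714163749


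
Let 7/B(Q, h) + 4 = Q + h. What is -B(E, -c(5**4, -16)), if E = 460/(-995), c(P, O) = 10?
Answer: 1393/2878 ≈ 0.48402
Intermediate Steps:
E = -92/199 (E = 460*(-1/995) = -92/199 ≈ -0.46231)
B(Q, h) = 7/(-4 + Q + h) (B(Q, h) = 7/(-4 + (Q + h)) = 7/(-4 + Q + h))
-B(E, -c(5**4, -16)) = -7/(-4 - 92/199 - 1*10) = -7/(-4 - 92/199 - 10) = -7/(-2878/199) = -7*(-199)/2878 = -1*(-1393/2878) = 1393/2878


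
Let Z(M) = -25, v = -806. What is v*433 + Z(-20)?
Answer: -349023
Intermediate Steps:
v*433 + Z(-20) = -806*433 - 25 = -348998 - 25 = -349023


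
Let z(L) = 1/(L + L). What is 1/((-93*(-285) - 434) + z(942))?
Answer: 1884/49117765 ≈ 3.8357e-5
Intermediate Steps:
z(L) = 1/(2*L)
1/((-93*(-285) - 434) + z(942)) = 1/((-93*(-285) - 434) + (½)/942) = 1/((26505 - 434) + (½)*(1/942)) = 1/(26071 + 1/1884) = 1/(49117765/1884) = 1884/49117765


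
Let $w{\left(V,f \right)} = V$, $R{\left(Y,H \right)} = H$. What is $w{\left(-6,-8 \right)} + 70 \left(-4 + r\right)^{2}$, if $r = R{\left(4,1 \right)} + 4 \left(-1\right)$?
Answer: $3424$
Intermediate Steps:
$r = -3$ ($r = 1 + 4 \left(-1\right) = 1 - 4 = -3$)
$w{\left(-6,-8 \right)} + 70 \left(-4 + r\right)^{2} = -6 + 70 \left(-4 - 3\right)^{2} = -6 + 70 \left(-7\right)^{2} = -6 + 70 \cdot 49 = -6 + 3430 = 3424$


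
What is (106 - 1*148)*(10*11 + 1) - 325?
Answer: -4987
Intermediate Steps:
(106 - 1*148)*(10*11 + 1) - 325 = (106 - 148)*(110 + 1) - 325 = -42*111 - 325 = -4662 - 325 = -4987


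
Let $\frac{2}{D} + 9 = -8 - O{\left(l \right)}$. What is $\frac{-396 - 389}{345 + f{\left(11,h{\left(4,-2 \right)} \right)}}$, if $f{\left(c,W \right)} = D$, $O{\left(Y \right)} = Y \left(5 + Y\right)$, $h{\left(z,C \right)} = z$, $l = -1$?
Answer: $- \frac{10205}{4483} \approx -2.2764$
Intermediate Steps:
$D = - \frac{2}{13}$ ($D = \frac{2}{-9 - \left(8 - \left(5 - 1\right)\right)} = \frac{2}{-9 - \left(8 - 4\right)} = \frac{2}{-9 - 4} = \frac{2}{-13} = 2 \left(- \frac{1}{13}\right) = - \frac{2}{13} \approx -0.15385$)
$f{\left(c,W \right)} = - \frac{2}{13}$
$\frac{-396 - 389}{345 + f{\left(11,h{\left(4,-2 \right)} \right)}} = \frac{-396 - 389}{345 - \frac{2}{13}} = - \frac{785}{\frac{4483}{13}} = \left(-785\right) \frac{13}{4483} = - \frac{10205}{4483}$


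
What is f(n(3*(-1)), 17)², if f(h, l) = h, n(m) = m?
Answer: 9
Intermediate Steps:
f(n(3*(-1)), 17)² = (3*(-1))² = (-3)² = 9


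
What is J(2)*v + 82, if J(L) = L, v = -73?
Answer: -64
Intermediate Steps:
J(2)*v + 82 = 2*(-73) + 82 = -146 + 82 = -64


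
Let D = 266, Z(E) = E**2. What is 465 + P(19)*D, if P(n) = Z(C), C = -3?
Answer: 2859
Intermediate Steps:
P(n) = 9 (P(n) = (-3)**2 = 9)
465 + P(19)*D = 465 + 9*266 = 465 + 2394 = 2859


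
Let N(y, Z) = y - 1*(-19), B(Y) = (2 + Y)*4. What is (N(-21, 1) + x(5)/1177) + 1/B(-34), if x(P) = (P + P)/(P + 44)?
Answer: -14820681/7382144 ≈ -2.0076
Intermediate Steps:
B(Y) = 8 + 4*Y
x(P) = 2*P/(44 + P) (x(P) = (2*P)/(44 + P) = 2*P/(44 + P))
N(y, Z) = 19 + y (N(y, Z) = y + 19 = 19 + y)
(N(-21, 1) + x(5)/1177) + 1/B(-34) = ((19 - 21) + (2*5/(44 + 5))/1177) + 1/(8 + 4*(-34)) = (-2 + (2*5/49)*(1/1177)) + 1/(8 - 136) = (-2 + (2*5*(1/49))*(1/1177)) + 1/(-128) = (-2 + (10/49)*(1/1177)) - 1/128 = (-2 + 10/57673) - 1/128 = -115336/57673 - 1/128 = -14820681/7382144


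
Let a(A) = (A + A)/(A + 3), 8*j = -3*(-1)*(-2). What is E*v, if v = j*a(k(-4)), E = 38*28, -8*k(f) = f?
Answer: -228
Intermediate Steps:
k(f) = -f/8
E = 1064
j = -¾ (j = (-3*(-1)*(-2))/8 = (3*(-2))/8 = (⅛)*(-6) = -¾ ≈ -0.75000)
a(A) = 2*A/(3 + A) (a(A) = (2*A)/(3 + A) = 2*A/(3 + A))
v = -3/14 (v = -3*(-⅛*(-4))/(2*(3 - ⅛*(-4))) = -3/(2*2*(3 + ½)) = -3/(2*2*7/2) = -3*2/(2*2*7) = -¾*2/7 = -3/14 ≈ -0.21429)
E*v = 1064*(-3/14) = -228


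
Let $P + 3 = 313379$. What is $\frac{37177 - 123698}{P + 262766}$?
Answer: $- \frac{86521}{576142} \approx -0.15017$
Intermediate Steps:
$P = 313376$ ($P = -3 + 313379 = 313376$)
$\frac{37177 - 123698}{P + 262766} = \frac{37177 - 123698}{313376 + 262766} = - \frac{86521}{576142}$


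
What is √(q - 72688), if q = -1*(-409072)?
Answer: 48*√146 ≈ 579.99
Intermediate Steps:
q = 409072
√(q - 72688) = √(409072 - 72688) = √336384 = 48*√146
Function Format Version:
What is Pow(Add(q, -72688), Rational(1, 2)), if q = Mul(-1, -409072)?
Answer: Mul(48, Pow(146, Rational(1, 2))) ≈ 579.99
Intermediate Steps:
q = 409072
Pow(Add(q, -72688), Rational(1, 2)) = Pow(Add(409072, -72688), Rational(1, 2)) = Pow(336384, Rational(1, 2)) = Mul(48, Pow(146, Rational(1, 2)))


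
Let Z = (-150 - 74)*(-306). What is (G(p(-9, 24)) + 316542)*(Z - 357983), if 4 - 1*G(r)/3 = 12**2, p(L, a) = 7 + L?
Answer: -91498035558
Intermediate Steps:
Z = 68544 (Z = -224*(-306) = 68544)
G(r) = -420 (G(r) = 12 - 3*12**2 = 12 - 3*144 = 12 - 432 = -420)
(G(p(-9, 24)) + 316542)*(Z - 357983) = (-420 + 316542)*(68544 - 357983) = 316122*(-289439) = -91498035558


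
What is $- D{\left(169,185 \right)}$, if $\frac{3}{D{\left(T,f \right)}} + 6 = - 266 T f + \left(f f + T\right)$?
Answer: $\frac{3}{8282102} \approx 3.6223 \cdot 10^{-7}$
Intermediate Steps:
$D{\left(T,f \right)} = \frac{3}{-6 + T + f^{2} - 266 T f}$ ($D{\left(T,f \right)} = \frac{3}{-6 + \left(- 266 T f + \left(f f + T\right)\right)} = \frac{3}{-6 - \left(- T - f^{2} + 266 T f\right)} = \frac{3}{-6 + \left(T + f^{2} - 266 T f\right)} = \frac{3}{-6 + T + f^{2} - 266 T f}$)
$- D{\left(169,185 \right)} = - \frac{3}{-6 + 169 + 185^{2} - 44954 \cdot 185} = - \frac{3}{-6 + 169 + 34225 - 8316490} = - \frac{3}{-8282102} = - \frac{3 \left(-1\right)}{8282102} = \left(-1\right) \left(- \frac{3}{8282102}\right) = \frac{3}{8282102}$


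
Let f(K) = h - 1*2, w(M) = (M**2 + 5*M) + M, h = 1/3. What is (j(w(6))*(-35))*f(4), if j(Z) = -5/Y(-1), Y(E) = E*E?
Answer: -875/3 ≈ -291.67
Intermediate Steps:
h = 1/3 (h = 1*(1/3) = 1/3 ≈ 0.33333)
w(M) = M**2 + 6*M
Y(E) = E**2
j(Z) = -5 (j(Z) = -5/((-1)**2) = -5/1 = -5*1 = -5)
f(K) = -5/3 (f(K) = 1/3 - 1*2 = 1/3 - 2 = -5/3)
(j(w(6))*(-35))*f(4) = -5*(-35)*(-5/3) = 175*(-5/3) = -875/3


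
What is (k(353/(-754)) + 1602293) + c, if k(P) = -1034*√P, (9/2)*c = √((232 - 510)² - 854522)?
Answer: 1602293 - 517*I*√266162/377 + 14*I*√15862/9 ≈ 1.6023e+6 - 511.58*I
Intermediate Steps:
c = 14*I*√15862/9 (c = 2*√((232 - 510)² - 854522)/9 = 2*√((-278)² - 854522)/9 = 2*√(77284 - 854522)/9 = 2*√(-777238)/9 = 2*(7*I*√15862)/9 = 14*I*√15862/9 ≈ 195.91*I)
(k(353/(-754)) + 1602293) + c = (-1034*√353*(I*√754/754) + 1602293) + 14*I*√15862/9 = (-1034*I*√266162/754 + 1602293) + 14*I*√15862/9 = (-517*I*√266162/377 + 1602293) + 14*I*√15862/9 = (1602293 - 517*I*√266162/377) + 14*I*√15862/9 = 1602293 - 517*I*√266162/377 + 14*I*√15862/9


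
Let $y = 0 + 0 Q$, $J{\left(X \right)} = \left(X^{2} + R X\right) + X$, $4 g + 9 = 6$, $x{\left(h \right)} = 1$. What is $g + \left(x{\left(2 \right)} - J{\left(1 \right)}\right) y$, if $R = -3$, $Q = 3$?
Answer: $- \frac{3}{4} \approx -0.75$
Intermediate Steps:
$g = - \frac{3}{4}$ ($g = - \frac{9}{4} + \frac{1}{4} \cdot 6 = - \frac{9}{4} + \frac{3}{2} = - \frac{3}{4} \approx -0.75$)
$J{\left(X \right)} = X^{2} - 2 X$ ($J{\left(X \right)} = \left(X^{2} - 3 X\right) + X = X^{2} - 2 X$)
$y = 0$ ($y = 0 + 0 \cdot 3 = 0 + 0 = 0$)
$g + \left(x{\left(2 \right)} - J{\left(1 \right)}\right) y = - \frac{3}{4} + \left(1 - 1 \left(-2 + 1\right)\right) 0 = - \frac{3}{4} + \left(1 - 1 \left(-1\right)\right) 0 = - \frac{3}{4} + \left(1 - -1\right) 0 = - \frac{3}{4} + \left(1 + 1\right) 0 = - \frac{3}{4} + 2 \cdot 0 = - \frac{3}{4} + 0 = - \frac{3}{4}$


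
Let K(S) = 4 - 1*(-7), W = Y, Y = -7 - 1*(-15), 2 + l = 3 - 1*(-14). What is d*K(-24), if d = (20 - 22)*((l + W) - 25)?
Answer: 44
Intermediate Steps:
l = 15 (l = -2 + (3 - 1*(-14)) = -2 + (3 + 14) = -2 + 17 = 15)
Y = 8 (Y = -7 + 15 = 8)
W = 8
K(S) = 11 (K(S) = 4 + 7 = 11)
d = 4 (d = (20 - 22)*((15 + 8) - 25) = -2*(23 - 25) = -2*(-2) = 4)
d*K(-24) = 4*11 = 44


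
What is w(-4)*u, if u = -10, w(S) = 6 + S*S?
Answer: -220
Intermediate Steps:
w(S) = 6 + S**2
w(-4)*u = (6 + (-4)**2)*(-10) = (6 + 16)*(-10) = 22*(-10) = -220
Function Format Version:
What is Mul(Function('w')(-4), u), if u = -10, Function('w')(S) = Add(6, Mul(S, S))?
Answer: -220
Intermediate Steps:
Function('w')(S) = Add(6, Pow(S, 2))
Mul(Function('w')(-4), u) = Mul(Add(6, Pow(-4, 2)), -10) = Mul(Add(6, 16), -10) = Mul(22, -10) = -220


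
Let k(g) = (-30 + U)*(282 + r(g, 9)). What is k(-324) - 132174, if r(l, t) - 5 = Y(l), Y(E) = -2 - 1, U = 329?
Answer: -47258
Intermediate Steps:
Y(E) = -3
r(l, t) = 2 (r(l, t) = 5 - 3 = 2)
k(g) = 84916 (k(g) = (-30 + 329)*(282 + 2) = 299*284 = 84916)
k(-324) - 132174 = 84916 - 132174 = -47258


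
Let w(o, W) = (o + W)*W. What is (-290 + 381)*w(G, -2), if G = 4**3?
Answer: -11284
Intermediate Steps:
G = 64
w(o, W) = W*(W + o) (w(o, W) = (W + o)*W = W*(W + o))
(-290 + 381)*w(G, -2) = (-290 + 381)*(-2*(-2 + 64)) = 91*(-2*62) = 91*(-124) = -11284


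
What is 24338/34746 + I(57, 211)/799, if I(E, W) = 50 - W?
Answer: 6925978/13881027 ≈ 0.49895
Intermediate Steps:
24338/34746 + I(57, 211)/799 = 24338/34746 + (50 - 1*211)/799 = 24338*(1/34746) + (50 - 211)*(1/799) = 12169/17373 - 161*1/799 = 12169/17373 - 161/799 = 6925978/13881027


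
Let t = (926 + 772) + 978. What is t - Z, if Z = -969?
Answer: 3645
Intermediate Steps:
t = 2676 (t = 1698 + 978 = 2676)
t - Z = 2676 - 1*(-969) = 2676 + 969 = 3645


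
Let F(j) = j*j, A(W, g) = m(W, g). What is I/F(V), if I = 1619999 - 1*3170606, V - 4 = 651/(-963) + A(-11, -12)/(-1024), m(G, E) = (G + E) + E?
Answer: -167537379520806912/1218469368649 ≈ -1.3750e+5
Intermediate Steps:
m(G, E) = G + 2*E (m(G, E) = (E + G) + E = G + 2*E)
A(W, g) = W + 2*g
V = 1103843/328704 (V = 4 + (651/(-963) + (-11 + 2*(-12))/(-1024)) = 4 + (651*(-1/963) + (-11 - 24)*(-1/1024)) = 4 + (-217/321 - 35*(-1/1024)) = 4 + (-217/321 + 35/1024) = 4 - 210973/328704 = 1103843/328704 ≈ 3.3582)
F(j) = j²
I = -1550607 (I = 1619999 - 3170606 = -1550607)
I/F(V) = -1550607/((1103843/328704)²) = -1550607/1218469368649/108046319616 = -1550607*108046319616/1218469368649 = -167537379520806912/1218469368649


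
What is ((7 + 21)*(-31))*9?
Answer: -7812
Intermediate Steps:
((7 + 21)*(-31))*9 = (28*(-31))*9 = -868*9 = -7812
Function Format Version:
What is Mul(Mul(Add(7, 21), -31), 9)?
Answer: -7812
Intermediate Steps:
Mul(Mul(Add(7, 21), -31), 9) = Mul(Mul(28, -31), 9) = Mul(-868, 9) = -7812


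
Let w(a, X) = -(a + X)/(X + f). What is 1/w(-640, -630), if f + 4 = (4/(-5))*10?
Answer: -321/635 ≈ -0.50551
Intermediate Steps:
f = -12 (f = -4 + (4/(-5))*10 = -4 + (4*(-⅕))*10 = -4 - ⅘*10 = -4 - 8 = -12)
w(a, X) = -(X + a)/(-12 + X) (w(a, X) = -(a + X)/(X - 12) = -(X + a)/(-12 + X))
1/w(-640, -630) = 1/((-1*(-630) - 1*(-640))/(-12 - 630)) = 1/((630 + 640)/(-642)) = 1/(-1/642*1270) = 1/(-635/321) = -321/635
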